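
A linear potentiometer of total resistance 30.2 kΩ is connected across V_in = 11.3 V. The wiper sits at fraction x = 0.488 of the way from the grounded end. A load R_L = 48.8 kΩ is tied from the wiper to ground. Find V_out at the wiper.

V_out ≈ 4.78 V

The pot divides into 15.46 kΩ above the wiper and 14.74 kΩ below.
Lower segment in parallel with the load: 14.74 ‖ 48.8 = 11.32 kΩ.
V_out = 11.3 × 11.32/(15.46 + 11.32) = 4.776 V.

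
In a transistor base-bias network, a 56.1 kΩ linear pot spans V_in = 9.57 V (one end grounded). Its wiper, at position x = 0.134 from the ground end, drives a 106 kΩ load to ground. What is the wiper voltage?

V_out ≈ 1.21 V

Split the track: R_lower = x·R_p = 7.517 kΩ, R_upper = (1−x)·R_p = 48.58 kΩ.
R_L loads the lower segment: effective lower R = 7.020 kΩ.
Loaded-divider output: V_out = 9.57 × 0.1262 = 1.208 V.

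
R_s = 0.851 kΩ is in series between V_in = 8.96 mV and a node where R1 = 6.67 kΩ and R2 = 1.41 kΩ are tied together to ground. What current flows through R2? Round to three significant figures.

I ≈ 3.67 µA

Combine the parallel branches: R_p = (1/6.67 + 1/1.41)⁻¹ = 1.164 kΩ.
V_A by voltage divider: V_A = 8.96 × 1.164/(0.851 + 1.164) = 5.176 mV.
I(R2) = V_A / R2 = 5.176/1.41 = 3.671 µA.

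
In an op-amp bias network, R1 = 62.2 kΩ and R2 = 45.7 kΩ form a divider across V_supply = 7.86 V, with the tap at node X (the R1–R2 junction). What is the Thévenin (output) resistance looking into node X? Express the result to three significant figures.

With V_supply suppressed (replaced by a short), R_th = R1 ‖ R2 = (62.20 × 45.7)/(62.20 + 45.7) = 26.34 kΩ.

R_th ≈ 26.3 kΩ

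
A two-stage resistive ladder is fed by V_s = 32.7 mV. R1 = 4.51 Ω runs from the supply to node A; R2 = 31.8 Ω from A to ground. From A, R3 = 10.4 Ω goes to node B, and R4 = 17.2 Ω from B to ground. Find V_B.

The second stage (R3 + R4 = 27.60 Ω) loads node A in parallel with R2.
R2 ‖ (R3+R4) = 14.78 Ω.
First divider: V_A = V_s · 14.78/(4.51 + 14.78) = 25.05 mV.
V_B = V_A × 0.6232 = 15.61 mV.

V_B ≈ 15.6 mV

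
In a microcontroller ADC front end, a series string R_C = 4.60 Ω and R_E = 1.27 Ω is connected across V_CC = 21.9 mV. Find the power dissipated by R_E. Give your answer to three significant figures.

Series current I = V_CC/ΣR = 21.9/5.870 = 3.731 mA.
V(R_E) = I·R = 4.738 mV; P = V·I = 4.738 × 3.731 = 17.68 µW.

P ≈ 17.7 µW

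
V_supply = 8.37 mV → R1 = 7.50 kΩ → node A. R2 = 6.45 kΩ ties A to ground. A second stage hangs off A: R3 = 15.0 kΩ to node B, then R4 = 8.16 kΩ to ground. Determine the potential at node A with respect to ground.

V_A ≈ 3.37 mV

The second stage (R3 + R4 = 23.16 kΩ) loads node A in parallel with R2.
R2 ‖ (R3+R4) = 5.045 kΩ.
First divider: V_A = V_supply · 5.045/(7.50 + 5.045) = 3.366 mV.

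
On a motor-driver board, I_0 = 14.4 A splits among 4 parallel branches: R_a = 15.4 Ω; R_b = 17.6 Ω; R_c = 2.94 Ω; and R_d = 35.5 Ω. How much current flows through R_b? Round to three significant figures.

I ≈ 1.67 A

Total conductance ΣG = 1/15.4 + 1/17.6 + 1/2.94 + 1/35.5 = 0.4901 (units of 1/Ω).
R_b takes the fraction G_k/ΣG = 0.05682/0.4901 = 0.1159, so I = 14.4 × 0.1159 = 1.670 A.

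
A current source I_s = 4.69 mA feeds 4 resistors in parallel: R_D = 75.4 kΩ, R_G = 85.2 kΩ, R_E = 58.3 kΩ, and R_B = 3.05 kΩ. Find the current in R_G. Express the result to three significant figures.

I ≈ 0.149 mA

Conductances: ΣG = 1/75.4 + 1/85.2 + 1/58.3 + 1/3.05 = 0.3700 (1/kΩ).
R_G takes the fraction G_k/ΣG = 0.01174/0.3700 = 0.03172, so I = 4.69 × 0.03172 = 0.1488 mA.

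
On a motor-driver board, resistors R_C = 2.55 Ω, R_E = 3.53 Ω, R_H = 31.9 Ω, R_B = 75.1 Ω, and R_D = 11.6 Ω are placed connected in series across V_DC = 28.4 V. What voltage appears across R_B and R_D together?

V ≈ 19.7 V

Series total: ΣR = 2.55 + 3.53 + 31.9 + 75.1 + 11.6 = 124.7 Ω.
R_{R_B..R_D} = 75.1 + 11.6 = 86.70 Ω.
V = V_DC · R/ΣR = 28.4 × 0.6954 = 19.75 V.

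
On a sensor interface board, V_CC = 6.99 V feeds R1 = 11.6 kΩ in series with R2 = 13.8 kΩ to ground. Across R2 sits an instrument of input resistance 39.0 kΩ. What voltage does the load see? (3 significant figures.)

V_out ≈ 3.27 V

First combine the lower leg with the load: R2 ‖ R_L = 10.19 kΩ.
Now apply the divider: V_out = 6.99 × 0.4677 = 3.269 V.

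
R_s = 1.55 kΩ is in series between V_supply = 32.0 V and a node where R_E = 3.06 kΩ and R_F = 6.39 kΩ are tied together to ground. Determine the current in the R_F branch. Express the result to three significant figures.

Equivalent of the parallel group: R_p = 2.069 kΩ.
V_A = 32.0 × 2.069/3.619 = 18.30 V.
Branch current I = V_A/R_F = 18.30/6.39 = 2.863 mA.
(Equivalently: I_total = 8.842 mA, then current-divider fraction G_k/ΣG = 0.3238.)

I ≈ 2.86 mA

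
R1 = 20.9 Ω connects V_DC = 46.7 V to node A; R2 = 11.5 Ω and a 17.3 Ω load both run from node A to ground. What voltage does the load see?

R2 ‖ R_L = (11.5 × 17.3)/(11.5 + 17.3) = 6.908 Ω.
Then V_out = V_DC · R2'/(R1 + R2') = 46.7 × 6.908/27.81 = 11.60 V.

V_out ≈ 11.6 V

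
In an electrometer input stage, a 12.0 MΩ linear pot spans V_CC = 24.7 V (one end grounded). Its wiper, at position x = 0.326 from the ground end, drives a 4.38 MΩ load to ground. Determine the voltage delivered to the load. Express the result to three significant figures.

Lower segment x·R_p = 3.912 MΩ; upper segment (1−x)·R_p = 8.088 MΩ.
(x·R_p) ‖ R_L = 2.066 MΩ.
Then V_out = V_CC · 2.066/(8.088 + 2.066) = 5.026 V.

V_out ≈ 5.03 V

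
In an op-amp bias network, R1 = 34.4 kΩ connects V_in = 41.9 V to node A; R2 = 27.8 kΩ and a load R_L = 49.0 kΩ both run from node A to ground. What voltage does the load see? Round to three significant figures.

V_out ≈ 14.3 V

First combine the lower leg with the load: R2 ‖ R_L = 17.74 kΩ.
Then V_out = V_in · R2'/(R1 + R2') = 41.9 × 17.74/52.14 = 14.25 V.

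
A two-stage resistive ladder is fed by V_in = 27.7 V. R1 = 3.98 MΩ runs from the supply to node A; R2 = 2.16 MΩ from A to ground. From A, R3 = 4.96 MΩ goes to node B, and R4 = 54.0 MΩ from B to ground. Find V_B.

V_B ≈ 8.72 V

Node A sees R2 in parallel with the series input of stage 2, R3 + R4 = 58.96 MΩ.
R2 ‖ (R3+R4) = 2.084 MΩ.
V_A = 27.7 × 2.084/(3.98 + 2.084) = 9.519 V.
V_B = V_A × 0.9159 = 8.718 V.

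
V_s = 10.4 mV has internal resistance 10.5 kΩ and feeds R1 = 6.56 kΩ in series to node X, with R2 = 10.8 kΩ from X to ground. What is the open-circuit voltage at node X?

R1' = 10.5 + 6.56 = 17.06 kΩ (source resistance + R1).
With X open, the divider is unloaded: V_th = 10.4 × 10.8/27.86 = 4.032 mV.

V_th ≈ 4.03 mV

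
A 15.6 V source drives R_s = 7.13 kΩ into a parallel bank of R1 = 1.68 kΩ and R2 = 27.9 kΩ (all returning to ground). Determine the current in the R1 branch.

Parallel bank: R_p = 1/(1/1.68 + 1/27.9) = 1.585 kΩ.
V_A = 15.6 × 1.585/8.715 = 2.837 V.
Branch current I = V_A/R1 = 2.837/1.68 = 1.688 mA.

I ≈ 1.69 mA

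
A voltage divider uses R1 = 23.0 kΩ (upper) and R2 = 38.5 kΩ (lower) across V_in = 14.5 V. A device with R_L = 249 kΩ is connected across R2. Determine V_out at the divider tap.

V_out ≈ 8.58 V

The load sits in parallel with R2, giving an effective lower resistance R2' = R2·R_L/(R2+R_L) = 33.34 kΩ.
Voltage divider with the loaded lower leg: V_out = 14.5 × 33.34/(23.0 + 33.34) = 14.5 × 0.5918 = 8.581 V.
(Unloaded it would be 9.08 V; the load pulls it down.)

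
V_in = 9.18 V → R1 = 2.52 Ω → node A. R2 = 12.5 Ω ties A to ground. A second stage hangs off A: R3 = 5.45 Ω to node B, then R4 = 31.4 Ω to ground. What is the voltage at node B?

V_B ≈ 6.16 V

Looking into the second stage from A: R3 + R4 = 36.85 Ω appears in parallel with R2.
R2 ‖ (R3+R4) = 9.334 Ω.
First divider: V_A = V_in · 9.334/(2.52 + 9.334) = 7.228 V.
V_B = V_A × 0.8521 = 6.159 V.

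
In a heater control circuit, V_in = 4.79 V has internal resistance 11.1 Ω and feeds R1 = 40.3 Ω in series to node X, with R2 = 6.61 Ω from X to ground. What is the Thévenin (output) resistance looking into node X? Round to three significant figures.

R_th ≈ 5.86 Ω

R1' = 11.1 + 40.3 = 51.40 Ω (source resistance + R1).
Looking into X with the source shorted: R_th = R1'·R2/(R1'+R2) = 51.40 × 6.61/58.01 = 5.857 Ω.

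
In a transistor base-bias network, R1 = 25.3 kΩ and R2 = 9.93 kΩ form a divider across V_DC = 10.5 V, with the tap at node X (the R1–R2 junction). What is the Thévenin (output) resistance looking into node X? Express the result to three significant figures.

R_th ≈ 7.13 kΩ

Looking into X with the source shorted: R_th = R1·R2/(R1+R2) = 25.30 × 9.93/35.23 = 7.131 kΩ.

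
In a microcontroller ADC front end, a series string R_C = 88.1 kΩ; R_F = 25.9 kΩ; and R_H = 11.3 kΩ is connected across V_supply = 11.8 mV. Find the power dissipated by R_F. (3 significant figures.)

ΣR = 125.3 kΩ → I = 11.8/125.3 = 0.09417 µA.
P = I²R = 0.008869 × 25.9 = 0.2297 nW.

P ≈ 0.230 nW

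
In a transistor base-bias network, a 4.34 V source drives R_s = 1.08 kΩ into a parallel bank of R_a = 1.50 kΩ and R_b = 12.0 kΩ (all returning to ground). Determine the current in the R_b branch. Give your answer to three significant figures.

Combine the parallel branches: R_p = (1/1.50 + 1/12.0)⁻¹ = 1.333 kΩ.
V_A = 4.34 × 1.333/2.413 = 2.398 V.
Branch current I = V_A/R_b = 2.398/12.0 = 0.1998 mA.
(Equivalently: I_total = 1.798 mA, then current-divider fraction G_k/ΣG = 0.1111.)

I ≈ 0.200 mA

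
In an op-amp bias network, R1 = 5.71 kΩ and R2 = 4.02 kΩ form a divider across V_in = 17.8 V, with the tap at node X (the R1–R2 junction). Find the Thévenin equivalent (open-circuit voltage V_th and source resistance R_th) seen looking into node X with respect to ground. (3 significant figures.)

V_th ≈ 7.35 V, R_th ≈ 2.36 kΩ

With X open, the divider is unloaded: V_th = 17.8 × 4.02/9.730 = 7.354 V.
With V_in suppressed (replaced by a short), R_th = R1 ‖ R2 = (5.710 × 4.02)/(5.710 + 4.02) = 2.359 kΩ.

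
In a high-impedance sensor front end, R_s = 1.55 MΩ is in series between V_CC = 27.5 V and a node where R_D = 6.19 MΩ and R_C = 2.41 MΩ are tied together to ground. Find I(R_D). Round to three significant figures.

I ≈ 2.35 µA

Parallel bank: R_p = 1/(1/6.19 + 1/2.41) = 1.735 MΩ.
Node voltage V_A = V_CC · R_p/(R_s + R_p) = 27.5 × 0.5281 = 14.52 V.
Branch current I = V_A/R_D = 14.52/6.19 = 2.346 µA.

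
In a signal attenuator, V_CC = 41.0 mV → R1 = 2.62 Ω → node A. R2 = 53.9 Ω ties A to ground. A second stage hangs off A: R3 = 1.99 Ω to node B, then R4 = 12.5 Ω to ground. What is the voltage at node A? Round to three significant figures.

V_A ≈ 33.3 mV

Looking into the second stage from A: R3 + R4 = 14.49 Ω appears in parallel with R2.
Effective lower resistance at A: R2 ‖ 14.49 = 11.42 Ω.
So V_A = 41.0 × 0.8134 = 33.35 mV.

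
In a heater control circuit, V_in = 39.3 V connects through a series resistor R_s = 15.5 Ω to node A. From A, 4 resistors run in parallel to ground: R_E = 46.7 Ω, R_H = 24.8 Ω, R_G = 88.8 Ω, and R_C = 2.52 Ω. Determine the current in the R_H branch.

I ≈ 0.191 A

Combine the parallel branches: R_p = (1/46.7 + 1/24.8 + 1/88.8 + 1/2.52)⁻¹ = 2.128 Ω.
V_A by voltage divider: V_A = 39.3 × 2.128/(15.5 + 2.128) = 4.745 V.
I(R_H) = V_A / R_H = 4.745/24.8 = 0.1913 A.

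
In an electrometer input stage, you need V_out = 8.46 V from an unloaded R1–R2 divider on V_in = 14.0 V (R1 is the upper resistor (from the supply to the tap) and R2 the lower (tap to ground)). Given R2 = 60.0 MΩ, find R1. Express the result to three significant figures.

The divider ratio is R2/(R1+R2) = 8.46/14.0 = 0.6043.
R1 = R2·(1/k − 1) = 60.0 × 0.6548 = 39.29 MΩ.

R1 ≈ 39.3 MΩ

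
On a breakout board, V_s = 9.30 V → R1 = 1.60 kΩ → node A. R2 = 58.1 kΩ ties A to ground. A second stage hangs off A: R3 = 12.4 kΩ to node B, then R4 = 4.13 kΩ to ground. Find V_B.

Looking into the second stage from A: R3 + R4 = 16.53 kΩ appears in parallel with R2.
Effective lower resistance at A: R2 ‖ 16.53 = 12.87 kΩ.
First divider: V_A = V_s · 12.87/(1.60 + 12.87) = 8.272 V.
Then the unloaded second divider: V_B = V_A × R4/(R3+R4) = 8.272 × 0.2498 = 2.067 V.

V_B ≈ 2.07 V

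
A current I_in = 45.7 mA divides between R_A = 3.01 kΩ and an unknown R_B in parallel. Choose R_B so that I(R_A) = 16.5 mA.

R_B ≈ 1.70 kΩ

In a two-way split, I_A/I_in = R_B/(R_A + R_B).
16.5/45.7 = R_B/(R_A + R_B) → R_B = R_A · (0.3611)/(1 − 0.3611) = 3.01 × 0.5651 = 1.701 kΩ.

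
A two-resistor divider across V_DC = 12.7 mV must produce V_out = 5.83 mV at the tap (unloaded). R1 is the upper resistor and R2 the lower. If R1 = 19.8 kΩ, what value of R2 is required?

Required fraction k = V_out/V_DC = 0.4591.
So R2 = R1 · V_out/(V_DC − V_out) = 19.8 × 5.83/(12.7 − 5.83) = 19.8 × 0.8486 = 16.80 kΩ.

R2 ≈ 16.8 kΩ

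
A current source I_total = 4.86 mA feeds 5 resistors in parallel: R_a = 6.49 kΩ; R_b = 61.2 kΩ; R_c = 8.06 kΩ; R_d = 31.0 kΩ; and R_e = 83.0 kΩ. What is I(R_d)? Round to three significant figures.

Conductances: ΣG = 1/6.49 + 1/61.2 + 1/8.06 + 1/31.0 + 1/83.0 = 0.3388 (1/kΩ).
By the current-divider rule, I = I_total · G_k/ΣG = 4.86 × 0.09521 = 0.4627 mA.

I ≈ 0.463 mA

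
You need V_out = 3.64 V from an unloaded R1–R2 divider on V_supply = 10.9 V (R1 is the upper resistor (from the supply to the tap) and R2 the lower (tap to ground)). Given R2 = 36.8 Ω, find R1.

R1 ≈ 73.4 Ω

The divider ratio is R2/(R1+R2) = 3.64/10.9 = 0.3339.
Rearranging, R1 = R2·(1−k)/k = 36.8 × 1.995 = 73.40 Ω.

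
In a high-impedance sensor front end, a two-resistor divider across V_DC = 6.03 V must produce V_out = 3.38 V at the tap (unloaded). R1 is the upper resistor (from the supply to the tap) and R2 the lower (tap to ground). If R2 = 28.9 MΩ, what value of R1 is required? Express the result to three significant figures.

The divider ratio is R2/(R1+R2) = 3.38/6.03 = 0.5605.
So R1 = R2 · (V_DC/V_out − 1) = 28.9 × (6.03/3.38 − 1) = 28.9 × 0.7840 = 22.66 MΩ.

R1 ≈ 22.7 MΩ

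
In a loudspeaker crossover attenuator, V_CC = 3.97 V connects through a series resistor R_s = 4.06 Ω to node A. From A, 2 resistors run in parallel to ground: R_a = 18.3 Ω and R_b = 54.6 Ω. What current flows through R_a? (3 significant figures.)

I ≈ 0.167 A

Parallel bank: R_p = 1/(1/18.3 + 1/54.6) = 13.71 Ω.
V_A by voltage divider: V_A = 3.97 × 13.71/(4.06 + 13.71) = 3.063 V.
I(R_a) = V_A / R_a = 3.063/18.3 = 0.1674 A.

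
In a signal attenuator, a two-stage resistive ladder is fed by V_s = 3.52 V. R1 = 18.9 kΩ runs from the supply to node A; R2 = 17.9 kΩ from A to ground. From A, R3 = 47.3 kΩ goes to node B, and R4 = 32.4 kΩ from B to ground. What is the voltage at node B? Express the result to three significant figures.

Node A sees R2 in parallel with the series input of stage 2, R3 + R4 = 79.70 kΩ.
Effective lower resistance at A: R2 ‖ 79.70 = 14.62 kΩ.
So V_A = 3.52 × 0.4361 = 1.535 V.
Stage 2 is unloaded, so V_B = V_A · R4/(R3+R4) = 1.535 × 32.4/79.70 = 0.6241 V.

V_B ≈ 0.624 V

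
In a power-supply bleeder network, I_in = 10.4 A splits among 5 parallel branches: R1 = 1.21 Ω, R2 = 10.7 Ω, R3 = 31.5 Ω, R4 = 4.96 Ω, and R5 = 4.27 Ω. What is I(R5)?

ΣG = 1/1.21 + 1/10.7 + 1/31.5 + 1/4.96 + 1/4.27 = 1.387.
By the current-divider rule, I = I_in · G_k/ΣG = 10.4 × 0.1688 = 1.755 A.

I ≈ 1.76 A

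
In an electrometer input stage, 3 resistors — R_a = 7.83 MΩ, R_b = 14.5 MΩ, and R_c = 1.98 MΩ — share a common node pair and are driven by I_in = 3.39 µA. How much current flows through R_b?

I ≈ 0.333 µA

ΣG = 1/7.83 + 1/14.5 + 1/1.98 = 0.7017.
By the current-divider rule, I = I_in · G_k/ΣG = 3.39 × 0.09828 = 0.3332 µA.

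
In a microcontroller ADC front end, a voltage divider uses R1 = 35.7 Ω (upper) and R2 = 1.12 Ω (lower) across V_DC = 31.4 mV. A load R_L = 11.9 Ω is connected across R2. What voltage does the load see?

R2 ‖ R_L = (1.12 × 11.9)/(1.12 + 11.9) = 1.024 Ω.
Voltage divider with the loaded lower leg: V_out = 31.4 × 1.024/(35.7 + 1.024) = 31.4 × 0.02787 = 0.8753 mV.

V_out ≈ 0.875 mV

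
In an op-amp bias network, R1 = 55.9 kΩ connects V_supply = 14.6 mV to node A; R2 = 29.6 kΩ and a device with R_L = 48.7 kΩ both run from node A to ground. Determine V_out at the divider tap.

V_out ≈ 3.62 mV

R2 ‖ R_L = (29.6 × 48.7)/(29.6 + 48.7) = 18.41 kΩ.
Then V_out = V_supply · R2'/(R1 + R2') = 14.6 × 18.41/74.31 = 3.617 mV.
(Unloaded it would be 5.05 mV; the load pulls it down.)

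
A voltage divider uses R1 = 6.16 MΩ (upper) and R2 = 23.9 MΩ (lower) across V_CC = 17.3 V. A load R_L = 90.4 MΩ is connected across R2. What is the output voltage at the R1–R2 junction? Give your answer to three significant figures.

V_out ≈ 13.0 V

R2 ‖ R_L = (23.9 × 90.4)/(23.9 + 90.4) = 18.90 MΩ.
Now apply the divider: V_out = 17.3 × 0.7542 = 13.05 V.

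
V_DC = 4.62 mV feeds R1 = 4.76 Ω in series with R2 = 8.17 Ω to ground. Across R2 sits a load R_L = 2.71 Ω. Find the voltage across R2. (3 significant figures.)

First combine the lower leg with the load: R2 ‖ R_L = 2.035 Ω.
Now apply the divider: V_out = 4.62 × 0.2995 = 1.384 mV.

V_out ≈ 1.38 mV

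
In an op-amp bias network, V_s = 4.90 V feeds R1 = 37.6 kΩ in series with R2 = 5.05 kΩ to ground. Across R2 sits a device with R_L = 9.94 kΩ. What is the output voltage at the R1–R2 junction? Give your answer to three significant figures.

The load sits in parallel with R2, giving an effective lower resistance R2' = R2·R_L/(R2+R_L) = 3.349 kΩ.
Voltage divider with the loaded lower leg: V_out = 4.90 × 3.349/(37.6 + 3.349) = 4.90 × 0.08178 = 0.4007 V.
(Unloaded it would be 0.580 V; the load pulls it down.)

V_out ≈ 0.401 V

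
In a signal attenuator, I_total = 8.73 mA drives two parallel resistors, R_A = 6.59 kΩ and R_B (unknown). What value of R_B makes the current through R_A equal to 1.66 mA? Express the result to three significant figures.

In a two-way split, I_A/I_total = R_B/(R_A + R_B).
1.66/8.73 = R_B/(R_A + R_B) → R_B = R_A · (0.1901)/(1 − 0.1901) = 6.59 × 0.2348 = 1.547 kΩ.

R_B ≈ 1.55 kΩ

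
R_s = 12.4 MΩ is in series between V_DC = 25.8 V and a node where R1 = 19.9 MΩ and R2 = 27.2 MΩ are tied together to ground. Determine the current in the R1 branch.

Combine the parallel branches: R_p = (1/19.9 + 1/27.2)⁻¹ = 11.49 MΩ.
V_A = 25.8 × 11.49/23.89 = 12.41 V.
I(R1) = V_A / R1 = 12.41/19.9 = 0.6236 µA.

I ≈ 0.624 µA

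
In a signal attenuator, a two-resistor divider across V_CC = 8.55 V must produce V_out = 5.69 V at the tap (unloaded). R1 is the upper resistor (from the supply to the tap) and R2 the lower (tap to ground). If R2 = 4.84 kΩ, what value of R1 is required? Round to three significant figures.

Required fraction k = V_out/V_CC = 0.6655.
Rearranging, R1 = R2·(1−k)/k = 4.84 × 0.5026 = 2.433 kΩ.

R1 ≈ 2.43 kΩ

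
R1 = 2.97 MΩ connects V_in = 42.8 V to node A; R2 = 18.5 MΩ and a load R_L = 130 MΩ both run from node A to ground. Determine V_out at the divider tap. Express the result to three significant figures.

V_out ≈ 36.2 V

The load sits in parallel with R2, giving an effective lower resistance R2' = R2·R_L/(R2+R_L) = 16.20 MΩ.
Now apply the divider: V_out = 42.8 × 0.8450 = 36.17 V.
(Unloaded it would be 36.9 V; the load pulls it down.)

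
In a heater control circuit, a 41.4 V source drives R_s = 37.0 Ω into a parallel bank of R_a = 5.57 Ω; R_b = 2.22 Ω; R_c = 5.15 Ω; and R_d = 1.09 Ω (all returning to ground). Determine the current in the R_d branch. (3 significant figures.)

Parallel bank: R_p = 1/(1/5.57 + 1/2.22 + 1/5.15 + 1/1.09) = 0.5742 Ω.
Node voltage V_A = V_s · R_p/(R_s + R_p) = 41.4 × 0.01528 = 0.6327 V.
Branch current I = V_A/R_d = 0.6327/1.09 = 0.5804 A.
(Equivalently: I_total = 1.102 A, then current-divider fraction G_k/ΣG = 0.5268.)

I ≈ 0.580 A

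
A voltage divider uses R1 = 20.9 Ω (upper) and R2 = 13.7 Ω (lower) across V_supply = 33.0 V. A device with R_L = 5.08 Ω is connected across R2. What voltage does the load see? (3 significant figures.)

V_out ≈ 4.97 V

R2 ‖ R_L = (13.7 × 5.08)/(13.7 + 5.08) = 3.706 Ω.
Voltage divider with the loaded lower leg: V_out = 33.0 × 3.706/(20.9 + 3.706) = 33.0 × 0.1506 = 4.970 V.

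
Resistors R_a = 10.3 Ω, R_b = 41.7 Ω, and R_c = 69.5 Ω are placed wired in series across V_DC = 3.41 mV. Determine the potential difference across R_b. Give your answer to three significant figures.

V ≈ 1.17 mV

Series total: ΣR = 10.3 + 41.7 + 69.5 = 121.5 Ω.
V = V_DC · R/ΣR = 3.41 × 0.3432 = 1.170 mV.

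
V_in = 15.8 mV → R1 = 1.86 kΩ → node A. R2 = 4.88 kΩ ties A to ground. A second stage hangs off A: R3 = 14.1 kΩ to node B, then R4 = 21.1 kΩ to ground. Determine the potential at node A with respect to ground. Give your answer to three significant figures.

Node A sees R2 in parallel with the series input of stage 2, R3 + R4 = 35.20 kΩ.
Effective lower resistance at A: R2 ‖ 35.20 = 4.286 kΩ.
First divider: V_A = V_in · 4.286/(1.86 + 4.286) = 11.02 mV.

V_A ≈ 11.0 mV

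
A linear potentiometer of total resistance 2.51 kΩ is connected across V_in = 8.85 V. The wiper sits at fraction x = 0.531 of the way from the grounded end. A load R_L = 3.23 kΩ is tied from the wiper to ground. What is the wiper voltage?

Lower segment x·R_p = 1.333 kΩ; upper segment (1−x)·R_p = 1.177 kΩ.
Lower segment in parallel with the load: 1.333 ‖ 3.23 = 0.9435 kΩ.
Then V_out = V_in · 0.9435/(1.177 + 0.9435) = 3.937 V.
(Unloaded: V_out = x·V_in = 4.70 V.)

V_out ≈ 3.94 V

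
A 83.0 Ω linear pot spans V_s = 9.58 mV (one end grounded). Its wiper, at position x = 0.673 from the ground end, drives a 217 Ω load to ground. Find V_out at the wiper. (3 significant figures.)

Lower segment x·R_p = 55.86 Ω; upper segment (1−x)·R_p = 27.14 Ω.
Lower segment in parallel with the load: 55.86 ‖ 217 = 44.42 Ω.
Then V_out = V_s · 44.42/(27.14 + 44.42) = 5.947 mV.

V_out ≈ 5.95 mV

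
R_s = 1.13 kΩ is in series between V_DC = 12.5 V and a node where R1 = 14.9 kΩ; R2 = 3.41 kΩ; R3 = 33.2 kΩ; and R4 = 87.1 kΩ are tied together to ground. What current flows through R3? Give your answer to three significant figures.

Parallel bank: R_p = 1/(1/14.9 + 1/3.41 + 1/33.2 + 1/87.1) = 2.488 kΩ.
Node voltage V_A = V_DC · R_p/(R_s + R_p) = 12.5 × 0.6877 = 8.596 V.
I(R3) = V_A / R3 = 8.596/33.2 = 0.2589 mA.
(Equivalently: I_total = 3.455 mA, then current-divider fraction G_k/ΣG = 0.07493.)

I ≈ 0.259 mA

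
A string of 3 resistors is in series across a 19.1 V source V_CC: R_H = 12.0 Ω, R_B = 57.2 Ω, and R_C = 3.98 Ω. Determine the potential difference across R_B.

Series total: ΣR = 12.0 + 57.2 + 3.98 = 73.18 Ω.
Voltage divider: V = V_CC · (57.20 / 73.18) = 19.1 × 0.7816 = 14.93 V.

V ≈ 14.9 V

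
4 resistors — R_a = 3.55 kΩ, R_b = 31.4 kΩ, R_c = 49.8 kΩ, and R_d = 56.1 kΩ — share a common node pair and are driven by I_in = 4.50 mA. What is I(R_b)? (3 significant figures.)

I ≈ 0.408 mA

Conductances: ΣG = 1/3.55 + 1/31.4 + 1/49.8 + 1/56.1 = 0.3514 (1/kΩ).
Current divider: I(R_b) = I_in · G_k/ΣG = 4.50 × (0.03185/0.3514) = 4.50 × 0.09062 = 0.4078 mA.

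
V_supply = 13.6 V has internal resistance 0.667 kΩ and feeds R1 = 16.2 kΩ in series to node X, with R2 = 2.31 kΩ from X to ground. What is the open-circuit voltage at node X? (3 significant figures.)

V_th ≈ 1.64 V

R1' = 0.667 + 16.2 = 16.87 kΩ (source resistance + R1).
V_th is the unloaded tap voltage: V_supply · R2/(R1'+R2) = 13.6 × 0.1205 = 1.638 V.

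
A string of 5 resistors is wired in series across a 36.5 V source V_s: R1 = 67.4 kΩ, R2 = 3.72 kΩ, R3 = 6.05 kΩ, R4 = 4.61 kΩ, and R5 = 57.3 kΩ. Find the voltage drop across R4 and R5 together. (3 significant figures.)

ΣR = 67.4 + 3.72 + 6.05 + 4.61 + 57.3 = 139.1 kΩ.
R_{R4..R5} = 4.61 + 57.3 = 61.91 kΩ.
Voltage divider: V = V_s · (61.91 / 139.1) = 36.5 × 0.4451 = 16.25 V.

V ≈ 16.2 V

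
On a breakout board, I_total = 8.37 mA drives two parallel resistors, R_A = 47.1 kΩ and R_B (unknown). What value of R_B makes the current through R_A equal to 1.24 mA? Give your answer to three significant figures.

Two-branch current divider: I_A = I_total · R_B/(R_A + R_B).
With f = 0.1481, R_B = R_A · f/(1−f) = 47.1 × 0.1739 = 8.191 kΩ.

R_B ≈ 8.19 kΩ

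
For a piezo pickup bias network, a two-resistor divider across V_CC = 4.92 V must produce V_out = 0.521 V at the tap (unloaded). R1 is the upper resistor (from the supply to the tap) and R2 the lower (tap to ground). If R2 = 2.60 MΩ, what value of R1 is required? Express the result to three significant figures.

R1 ≈ 22.0 MΩ

V_out/V_CC = R2/(R1+R2) = 0.1059.
So R1 = R2 · (V_CC/V_out − 1) = 2.60 × (4.92/0.521 − 1) = 2.60 × 8.443 = 21.95 MΩ.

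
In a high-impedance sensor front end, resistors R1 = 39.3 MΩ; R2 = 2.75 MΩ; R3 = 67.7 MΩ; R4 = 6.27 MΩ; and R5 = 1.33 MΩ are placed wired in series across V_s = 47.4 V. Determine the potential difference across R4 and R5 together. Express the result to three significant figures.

V ≈ 3.07 V

Total series resistance ΣR = 39.3 + 2.75 + 67.7 + 6.27 + 1.33 = 117.3 MΩ.
R_{R4..R5} = 6.27 + 1.33 = 7.600 MΩ.
By the voltage-divider rule, V = 47.4 × 7.600/117.3 = 3.070 V.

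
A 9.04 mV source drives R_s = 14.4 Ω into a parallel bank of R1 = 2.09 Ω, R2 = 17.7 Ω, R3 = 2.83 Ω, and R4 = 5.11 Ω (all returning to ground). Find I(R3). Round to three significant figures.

I ≈ 0.192 mA

Parallel bank: R_p = 1/(1/2.09 + 1/17.7 + 1/2.83 + 1/5.11) = 0.9225 Ω.
V_A = 9.04 × 0.9225/15.32 = 0.5443 mV.
I(R3) = V_A / R3 = 0.5443/2.83 = 0.1923 mA.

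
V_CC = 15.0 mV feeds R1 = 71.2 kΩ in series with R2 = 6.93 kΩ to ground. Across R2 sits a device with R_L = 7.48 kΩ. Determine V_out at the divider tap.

V_out ≈ 0.721 mV

R2 ‖ R_L = (6.93 × 7.48)/(6.93 + 7.48) = 3.597 kΩ.
Voltage divider with the loaded lower leg: V_out = 15.0 × 3.597/(71.2 + 3.597) = 15.0 × 0.04809 = 0.7214 mV.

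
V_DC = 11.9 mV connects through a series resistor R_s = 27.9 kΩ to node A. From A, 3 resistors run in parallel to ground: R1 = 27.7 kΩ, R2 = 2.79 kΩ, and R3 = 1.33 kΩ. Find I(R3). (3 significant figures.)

Equivalent of the parallel group: R_p = 0.8723 kΩ.
V_A by voltage divider: V_A = 11.9 × 0.8723/(27.9 + 0.8723) = 0.3608 mV.
I(R3) = V_A / R3 = 0.3608/1.33 = 0.2713 µA.

I ≈ 0.271 µA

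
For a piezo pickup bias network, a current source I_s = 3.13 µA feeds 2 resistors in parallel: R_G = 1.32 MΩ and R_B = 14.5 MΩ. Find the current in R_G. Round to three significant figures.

I ≈ 2.87 µA

With just two branches, the current splits inversely with resistance.
I(R_G) = 3.13 × 14.5/(1.32 + 14.5) = 3.13 × 0.9166 = 2.869 µA.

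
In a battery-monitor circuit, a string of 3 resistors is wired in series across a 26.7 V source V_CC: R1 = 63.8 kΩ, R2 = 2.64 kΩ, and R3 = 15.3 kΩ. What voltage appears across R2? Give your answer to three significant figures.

V ≈ 0.862 V

Series total: ΣR = 63.8 + 2.64 + 15.3 = 81.74 kΩ.
Voltage divider: V = V_CC · (2.640 / 81.74) = 26.7 × 0.03230 = 0.8623 V.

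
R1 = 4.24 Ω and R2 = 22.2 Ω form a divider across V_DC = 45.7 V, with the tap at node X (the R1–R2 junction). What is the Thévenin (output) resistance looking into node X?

R_th ≈ 3.56 Ω

Zeroing V_DC shorts the top of R1 to ground, so R_th = R1 ‖ R2 = 3.560 Ω.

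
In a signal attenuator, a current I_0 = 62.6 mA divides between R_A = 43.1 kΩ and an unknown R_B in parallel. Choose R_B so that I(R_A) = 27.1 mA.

R_B ≈ 32.9 kΩ

The fraction through R_A equals R_B/(R_A+R_B).
27.1/62.6 = R_B/(R_A + R_B) → R_B = R_A · (0.4329)/(1 − 0.4329) = 43.1 × 0.7634 = 32.90 kΩ.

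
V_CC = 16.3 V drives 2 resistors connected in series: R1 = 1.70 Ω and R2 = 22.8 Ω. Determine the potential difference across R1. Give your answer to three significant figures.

V ≈ 1.13 V

Series total: ΣR = 1.70 + 22.8 = 24.50 Ω.
By the voltage-divider rule, V = 16.3 × 1.700/24.50 = 1.131 V.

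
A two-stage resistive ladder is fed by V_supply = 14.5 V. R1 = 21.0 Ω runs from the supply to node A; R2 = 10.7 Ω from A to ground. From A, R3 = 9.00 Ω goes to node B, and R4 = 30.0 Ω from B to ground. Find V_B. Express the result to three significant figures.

The second stage (R3 + R4 = 39.00 Ω) loads node A in parallel with R2.
R2 ‖ (R3+R4) = 8.396 Ω.
First divider: V_A = V_supply · 8.396/(21.0 + 8.396) = 4.142 V.
Then the unloaded second divider: V_B = V_A × R4/(R3+R4) = 4.142 × 0.7692 = 3.186 V.

V_B ≈ 3.19 V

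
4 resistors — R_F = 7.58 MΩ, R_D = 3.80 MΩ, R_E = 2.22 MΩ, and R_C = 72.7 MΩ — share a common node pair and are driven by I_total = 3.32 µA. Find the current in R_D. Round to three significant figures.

I ≈ 1.02 µA

Conductances: ΣG = 1/7.58 + 1/3.80 + 1/2.22 + 1/72.7 = 0.8593 (1/MΩ).
Current divider: I(R_D) = I_total · G_k/ΣG = 3.32 × (0.2632/0.8593) = 3.32 × 0.3063 = 1.017 µA.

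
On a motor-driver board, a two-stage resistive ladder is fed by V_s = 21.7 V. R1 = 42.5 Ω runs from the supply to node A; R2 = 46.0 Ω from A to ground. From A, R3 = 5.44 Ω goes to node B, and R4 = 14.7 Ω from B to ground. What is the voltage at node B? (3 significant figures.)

V_B ≈ 3.93 V

Node A sees R2 in parallel with the series input of stage 2, R3 + R4 = 20.14 Ω.
R2 ‖ (R3+R4) = 14.01 Ω.
So V_A = 21.7 × 0.2479 = 5.379 V.
Stage 2 is unloaded, so V_B = V_A · R4/(R3+R4) = 5.379 × 14.7/20.14 = 3.926 V.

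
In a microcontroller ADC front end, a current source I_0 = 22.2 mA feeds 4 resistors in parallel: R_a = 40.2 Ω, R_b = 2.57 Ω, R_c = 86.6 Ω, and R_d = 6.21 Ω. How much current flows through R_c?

I ≈ 0.437 mA

Total conductance ΣG = 1/40.2 + 1/2.57 + 1/86.6 + 1/6.21 = 0.5866 (units of 1/Ω).
Current divider: I(R_c) = I_0 · G_k/ΣG = 22.2 × (0.01155/0.5866) = 22.2 × 0.01969 = 0.4370 mA.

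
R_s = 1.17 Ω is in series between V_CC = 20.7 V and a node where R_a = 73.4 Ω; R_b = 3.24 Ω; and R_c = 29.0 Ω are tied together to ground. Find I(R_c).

Parallel bank: R_p = 1/(1/73.4 + 1/3.24 + 1/29.0) = 2.803 Ω.
V_A = 20.7 × 2.803/3.973 = 14.60 V.
Branch current I = V_A/R_c = 14.60/29.0 = 0.5036 A.

I ≈ 0.504 A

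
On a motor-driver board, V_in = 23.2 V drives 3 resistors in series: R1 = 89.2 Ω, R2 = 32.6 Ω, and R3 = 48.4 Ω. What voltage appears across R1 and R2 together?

V ≈ 16.6 V

Total series resistance ΣR = 89.2 + 32.6 + 48.4 = 170.2 Ω.
R_{R1..R2} = 89.2 + 32.6 = 121.8 Ω.
By the voltage-divider rule, V = 23.2 × 121.8/170.2 = 16.60 V.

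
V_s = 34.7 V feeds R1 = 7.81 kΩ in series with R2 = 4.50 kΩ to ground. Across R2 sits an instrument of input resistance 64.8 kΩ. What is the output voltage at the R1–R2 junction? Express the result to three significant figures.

V_out ≈ 12.1 V

First combine the lower leg with the load: R2 ‖ R_L = 4.208 kΩ.
Then V_out = V_s · R2'/(R1 + R2') = 34.7 × 4.208/12.02 = 12.15 V.
(Unloaded it would be 12.7 V; the load pulls it down.)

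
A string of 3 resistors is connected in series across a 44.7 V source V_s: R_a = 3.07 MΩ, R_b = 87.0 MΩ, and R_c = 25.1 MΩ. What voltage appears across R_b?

V ≈ 33.8 V

Series total: ΣR = 3.07 + 87.0 + 25.1 = 115.2 MΩ.
By the voltage-divider rule, V = 44.7 × 87.00/115.2 = 33.77 V.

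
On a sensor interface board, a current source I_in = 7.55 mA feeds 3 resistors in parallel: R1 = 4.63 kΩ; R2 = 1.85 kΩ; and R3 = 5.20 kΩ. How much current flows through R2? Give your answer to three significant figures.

I ≈ 4.30 mA

Total conductance ΣG = 1/4.63 + 1/1.85 + 1/5.20 = 0.9488 (units of 1/kΩ).
By the current-divider rule, I = I_in · G_k/ΣG = 7.55 × 0.5697 = 4.301 mA.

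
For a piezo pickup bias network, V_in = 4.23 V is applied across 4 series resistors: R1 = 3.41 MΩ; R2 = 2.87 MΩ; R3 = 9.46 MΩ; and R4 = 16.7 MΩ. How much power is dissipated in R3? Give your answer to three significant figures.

ΣR = 32.44 MΩ → I = 4.23/32.44 = 0.1304 µA.
P(R3) = I²·R3 = (0.1304)² × 9.46 = 0.1608 µW.

P ≈ 0.161 µW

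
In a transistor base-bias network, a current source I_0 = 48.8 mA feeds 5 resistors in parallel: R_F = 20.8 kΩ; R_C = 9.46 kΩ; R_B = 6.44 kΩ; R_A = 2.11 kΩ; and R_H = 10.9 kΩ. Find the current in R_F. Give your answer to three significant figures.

Total conductance ΣG = 1/20.8 + 1/9.46 + 1/6.44 + 1/2.11 + 1/10.9 = 0.8747 (units of 1/kΩ).
Current divider: I(R_F) = I_0 · G_k/ΣG = 48.8 × (0.04808/0.8747) = 48.8 × 0.05496 = 2.682 mA.

I ≈ 2.68 mA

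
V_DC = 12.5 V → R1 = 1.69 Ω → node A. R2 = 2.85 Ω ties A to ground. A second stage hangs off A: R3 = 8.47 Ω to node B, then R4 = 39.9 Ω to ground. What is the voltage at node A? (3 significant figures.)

V_A ≈ 7.68 V

The second stage (R3 + R4 = 48.37 Ω) loads node A in parallel with R2.
Effective lower resistance at A: R2 ‖ 48.37 = 2.691 Ω.
So V_A = 12.5 × 0.6143 = 7.679 V.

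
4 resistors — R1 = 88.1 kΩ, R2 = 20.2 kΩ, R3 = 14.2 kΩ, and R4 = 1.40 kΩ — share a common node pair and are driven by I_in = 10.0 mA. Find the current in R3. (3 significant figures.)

I ≈ 0.833 mA

Conductances: ΣG = 1/88.1 + 1/20.2 + 1/14.2 + 1/1.40 = 0.8456 (1/kΩ).
R3 takes the fraction G_k/ΣG = 0.07042/0.8456 = 0.08328, so I = 10.0 × 0.08328 = 0.8328 mA.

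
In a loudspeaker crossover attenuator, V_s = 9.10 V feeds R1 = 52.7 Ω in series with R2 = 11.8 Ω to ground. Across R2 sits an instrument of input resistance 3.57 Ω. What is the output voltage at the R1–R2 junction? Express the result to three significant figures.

V_out ≈ 0.450 V

First combine the lower leg with the load: R2 ‖ R_L = 2.741 Ω.
Now apply the divider: V_out = 9.10 × 0.04944 = 0.4499 V.
(Unloaded it would be 1.66 V; the load pulls it down.)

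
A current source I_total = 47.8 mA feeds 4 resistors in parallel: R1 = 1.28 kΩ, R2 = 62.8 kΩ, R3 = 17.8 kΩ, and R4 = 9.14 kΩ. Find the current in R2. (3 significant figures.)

ΣG = 1/1.28 + 1/62.8 + 1/17.8 + 1/9.14 = 0.9628.
R2 takes the fraction G_k/ΣG = 0.01592/0.9628 = 0.01654, so I = 47.8 × 0.01654 = 0.7906 mA.

I ≈ 0.791 mA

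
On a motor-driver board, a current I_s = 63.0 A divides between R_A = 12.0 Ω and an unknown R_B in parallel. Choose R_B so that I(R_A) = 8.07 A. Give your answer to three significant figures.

The fraction through R_A equals R_B/(R_A+R_B).
8.07/63.0 = R_B/(R_A + R_B) → R_B = R_A · (0.1281)/(1 − 0.1281) = 12.0 × 0.1469 = 1.763 Ω.

R_B ≈ 1.76 Ω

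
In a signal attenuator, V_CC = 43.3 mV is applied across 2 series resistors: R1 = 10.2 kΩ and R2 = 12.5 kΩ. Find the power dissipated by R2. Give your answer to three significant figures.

P ≈ 45.5 nW

Series current I = V_CC/ΣR = 43.3/22.70 = 1.907 µA.
P(R2) = I²·R2 = (1.907)² × 12.5 = 45.48 nW.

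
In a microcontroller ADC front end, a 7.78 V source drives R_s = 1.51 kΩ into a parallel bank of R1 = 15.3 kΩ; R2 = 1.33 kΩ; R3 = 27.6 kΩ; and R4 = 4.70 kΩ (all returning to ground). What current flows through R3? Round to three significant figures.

Combine the parallel branches: R_p = (1/15.3 + 1/1.33 + 1/27.6 + 1/4.70)⁻¹ = 0.9379 kΩ.
Node voltage V_A = V_in · R_p/(R_s + R_p) = 7.78 × 0.3831 = 2.981 V.
I(R3) = V_A / R3 = 2.981/27.6 = 0.1080 mA.
(Check via current divider: I_total = 3.178 mA; share G_k/ΣG = 0.03398 → same result.)

I ≈ 0.108 mA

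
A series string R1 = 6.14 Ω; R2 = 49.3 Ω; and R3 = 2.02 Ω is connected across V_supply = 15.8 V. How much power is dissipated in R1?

ΣR = 57.46 Ω → I = 15.8/57.46 = 0.2750 A.
P(R1) = I²·R1 = (0.2750)² × 6.14 = 0.4642 W.

P ≈ 0.464 W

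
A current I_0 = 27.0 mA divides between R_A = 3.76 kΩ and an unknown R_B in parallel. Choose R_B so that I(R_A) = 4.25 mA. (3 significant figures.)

Two-branch current divider: I_A = I_0 · R_B/(R_A + R_B).
With f = 0.1574, R_B = R_A · f/(1−f) = 3.76 × 0.1868 = 0.7024 kΩ.

R_B ≈ 0.702 kΩ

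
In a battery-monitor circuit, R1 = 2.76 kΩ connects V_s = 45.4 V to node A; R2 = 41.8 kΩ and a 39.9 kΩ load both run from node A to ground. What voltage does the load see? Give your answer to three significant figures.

V_out ≈ 40.0 V

The load sits in parallel with R2, giving an effective lower resistance R2' = R2·R_L/(R2+R_L) = 20.41 kΩ.
Then V_out = V_s · R2'/(R1 + R2') = 45.4 × 20.41/23.17 = 39.99 V.
(Unloaded it would be 42.6 V; the load pulls it down.)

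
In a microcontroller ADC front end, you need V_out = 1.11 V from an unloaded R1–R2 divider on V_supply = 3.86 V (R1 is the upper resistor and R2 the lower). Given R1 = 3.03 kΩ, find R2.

The divider ratio is R2/(R1+R2) = 1.11/3.86 = 0.2876.
Rearranging, R2 = R1·k/(1−k) = 3.03 × 0.4036 = 1.223 kΩ.

R2 ≈ 1.22 kΩ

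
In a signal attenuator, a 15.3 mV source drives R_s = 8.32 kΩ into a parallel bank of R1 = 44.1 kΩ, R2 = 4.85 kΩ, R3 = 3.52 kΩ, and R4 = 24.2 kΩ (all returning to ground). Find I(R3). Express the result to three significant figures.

Equivalent of the parallel group: R_p = 1.804 kΩ.
V_A = 15.3 × 1.804/10.12 = 2.727 mV.
I(R3) = V_A / R3 = 2.727/3.52 = 0.7746 µA.

I ≈ 0.775 µA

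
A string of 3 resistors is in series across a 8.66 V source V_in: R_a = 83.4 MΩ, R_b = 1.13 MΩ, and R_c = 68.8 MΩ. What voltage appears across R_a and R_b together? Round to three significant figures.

ΣR = 83.4 + 1.13 + 68.8 = 153.3 MΩ.
R_{R_a..R_b} = 83.4 + 1.13 = 84.53 MΩ.
V = V_in · R/ΣR = 8.66 × 0.5513 = 4.774 V.

V ≈ 4.77 V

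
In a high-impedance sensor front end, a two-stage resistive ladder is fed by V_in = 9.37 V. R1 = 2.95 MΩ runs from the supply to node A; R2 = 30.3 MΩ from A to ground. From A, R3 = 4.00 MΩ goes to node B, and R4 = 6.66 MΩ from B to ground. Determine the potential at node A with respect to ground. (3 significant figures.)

Node A sees R2 in parallel with the series input of stage 2, R3 + R4 = 10.66 MΩ.
R2 ‖ (R3+R4) = 7.886 MΩ.
First divider: V_A = V_in · 7.886/(2.95 + 7.886) = 6.819 V.

V_A ≈ 6.82 V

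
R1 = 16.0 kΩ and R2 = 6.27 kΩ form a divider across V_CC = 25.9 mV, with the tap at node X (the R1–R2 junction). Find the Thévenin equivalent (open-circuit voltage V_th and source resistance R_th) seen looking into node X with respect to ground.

V_th ≈ 7.29 mV, R_th ≈ 4.50 kΩ

With X open, the divider is unloaded: V_th = 25.9 × 6.27/22.27 = 7.292 mV.
Zeroing V_CC shorts the top of R1 to ground, so R_th = R1 ‖ R2 = 4.505 kΩ.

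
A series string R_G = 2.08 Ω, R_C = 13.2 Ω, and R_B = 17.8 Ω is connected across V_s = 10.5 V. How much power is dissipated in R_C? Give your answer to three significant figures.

P ≈ 1.33 W

The common current is I = 10.5/33.08 = 0.3174 A.
V(R_C) = I·R = 4.190 V; P = V·I = 4.190 × 0.3174 = 1.330 W.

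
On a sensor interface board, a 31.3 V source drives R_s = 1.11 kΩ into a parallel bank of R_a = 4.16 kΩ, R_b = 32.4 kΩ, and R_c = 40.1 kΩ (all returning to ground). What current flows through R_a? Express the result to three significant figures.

Combine the parallel branches: R_p = (1/4.16 + 1/32.4 + 1/40.1)⁻¹ = 3.376 kΩ.
V_A = 31.3 × 3.376/4.486 = 23.56 V.
Branch current I = V_A/R_a = 23.56/4.16 = 5.662 mA.

I ≈ 5.66 mA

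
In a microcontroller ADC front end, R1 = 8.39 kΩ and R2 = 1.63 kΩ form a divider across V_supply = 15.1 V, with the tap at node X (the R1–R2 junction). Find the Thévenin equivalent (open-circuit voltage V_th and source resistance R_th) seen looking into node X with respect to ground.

V_th ≈ 2.46 V, R_th ≈ 1.36 kΩ

V_th is the unloaded tap voltage: V_supply · R2/(R1+R2) = 15.1 × 0.1627 = 2.456 V.
Looking into X with the source shorted: R_th = R1·R2/(R1+R2) = 8.390 × 1.63/10.02 = 1.365 kΩ.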